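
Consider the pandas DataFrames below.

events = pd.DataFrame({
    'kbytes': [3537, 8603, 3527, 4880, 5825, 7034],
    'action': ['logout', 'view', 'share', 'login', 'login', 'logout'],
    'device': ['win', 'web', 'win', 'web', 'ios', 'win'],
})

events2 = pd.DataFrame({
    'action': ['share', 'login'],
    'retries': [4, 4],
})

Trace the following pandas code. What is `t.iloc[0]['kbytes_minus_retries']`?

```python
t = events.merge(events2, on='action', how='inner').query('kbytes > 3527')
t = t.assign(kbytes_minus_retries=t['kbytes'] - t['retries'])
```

merge on 'action' (how='inner') → 3 rows:
   kbytes action device  retries
0    3527  share    win        4
1    4880  login    web        4
2    5825  login    ios        4
filter rows where kbytes > 3527:
   kbytes action device  retries
1    4880  login    web        4
2    5825  login    ios        4
add column kbytes_minus_retries = t['kbytes'] - t['retries']:
   kbytes action device  retries  kbytes_minus_retries
1    4880  login    web        4                  4876
2    5825  login    ios        4                  5821

4876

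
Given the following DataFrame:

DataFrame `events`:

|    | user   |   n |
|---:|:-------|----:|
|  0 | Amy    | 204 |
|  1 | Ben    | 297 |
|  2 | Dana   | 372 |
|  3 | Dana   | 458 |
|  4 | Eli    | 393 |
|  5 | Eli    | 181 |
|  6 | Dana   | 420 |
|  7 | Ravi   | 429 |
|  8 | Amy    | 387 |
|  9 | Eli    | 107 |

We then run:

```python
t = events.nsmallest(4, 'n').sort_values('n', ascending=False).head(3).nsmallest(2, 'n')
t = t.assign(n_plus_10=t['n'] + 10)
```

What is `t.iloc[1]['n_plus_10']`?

take 4 rows with smallest n:
  user    n
9  Eli  107
5  Eli  181
0  Amy  204
1  Ben  297
sort by n descending:
  user    n
1  Ben  297
0  Amy  204
5  Eli  181
9  Eli  107
take first 3 rows:
  user    n
1  Ben  297
0  Amy  204
5  Eli  181
take 2 rows with smallest n:
  user    n
5  Eli  181
0  Amy  204
add column n_plus_10 = t['n'] + 10:
  user    n  n_plus_10
5  Eli  181        191
0  Amy  204        214
Hence 214.

214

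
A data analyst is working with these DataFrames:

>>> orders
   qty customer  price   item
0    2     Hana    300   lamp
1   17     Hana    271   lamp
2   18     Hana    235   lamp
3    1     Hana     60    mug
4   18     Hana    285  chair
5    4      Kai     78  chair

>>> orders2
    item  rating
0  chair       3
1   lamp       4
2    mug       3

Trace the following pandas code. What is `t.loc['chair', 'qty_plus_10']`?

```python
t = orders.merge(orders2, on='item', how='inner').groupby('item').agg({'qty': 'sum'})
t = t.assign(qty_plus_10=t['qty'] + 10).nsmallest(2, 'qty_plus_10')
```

merge on 'item' (how='inner') → 6 rows:
   qty customer  price   item  rating
0    2     Hana    300   lamp       4
1   17     Hana    271   lamp       4
2   18     Hana    235   lamp       4
3    1     Hana     60    mug       3
4   18     Hana    285  chair       3
5    4      Kai     78  chair       3
group by item, sum of qty:
       qty
item      
chair   22
lamp    37
mug      1
add column qty_plus_10 = t['qty'] + 10:
       qty  qty_plus_10
item                   
chair   22           32
lamp    37           47
mug      1           11
take 2 rows with smallest qty_plus_10:
       qty  qty_plus_10
item                   
mug      1           11
chair   22           32
Taking the value at row 'chair', column 'qty_plus_10' gives 32.

32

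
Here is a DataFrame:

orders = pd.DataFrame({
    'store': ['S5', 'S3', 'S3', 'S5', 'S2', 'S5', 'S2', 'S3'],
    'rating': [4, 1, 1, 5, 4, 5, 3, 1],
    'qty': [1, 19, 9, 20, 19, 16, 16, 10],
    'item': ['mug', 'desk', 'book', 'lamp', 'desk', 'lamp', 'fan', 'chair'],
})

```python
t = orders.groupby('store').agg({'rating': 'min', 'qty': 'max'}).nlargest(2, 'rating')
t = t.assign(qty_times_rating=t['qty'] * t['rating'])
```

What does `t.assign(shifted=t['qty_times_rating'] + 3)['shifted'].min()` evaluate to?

60

group by store: min(rating), max(qty):
       rating  qty
store             
S2          3   19
S3          1   19
S5          4   20
take 2 rows with largest rating:
       rating  qty
store             
S5          4   20
S2          3   19
add column qty_times_rating = t['qty'] * t['rating']:
       rating  qty  qty_times_rating
store                               
S5          4   20                80
S2          3   19                57
add column shifted = t['qty_times_rating'] + 3:
       rating  qty  qty_times_rating  shifted
store                                        
S5          4   20                80       83
S2          3   19                57       60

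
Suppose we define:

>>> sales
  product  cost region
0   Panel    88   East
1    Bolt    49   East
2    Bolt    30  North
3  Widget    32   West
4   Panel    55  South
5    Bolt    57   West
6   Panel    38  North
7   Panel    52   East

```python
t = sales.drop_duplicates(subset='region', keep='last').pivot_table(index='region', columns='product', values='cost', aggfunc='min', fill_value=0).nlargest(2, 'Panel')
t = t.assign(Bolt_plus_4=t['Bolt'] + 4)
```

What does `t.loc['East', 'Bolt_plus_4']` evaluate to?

4

drop duplicate region (keep=last):
  product  cost region
4   Panel    55  South
5    Bolt    57   West
6   Panel    38  North
7   Panel    52   East
pivot: rows=region, cols=product, min(cost):
product  Bolt  Panel
region              
East        0     52
North       0     38
South       0     55
West       57      0
take 2 rows with largest Panel:
product  Bolt  Panel
region              
South       0     55
East        0     52
add column Bolt_plus_4 = t['Bolt'] + 4:
product  Bolt  Panel  Bolt_plus_4
region                           
South       0     55            4
East        0     52            4
Finally, value at row 'East', column 'Bolt_plus_4' = 4.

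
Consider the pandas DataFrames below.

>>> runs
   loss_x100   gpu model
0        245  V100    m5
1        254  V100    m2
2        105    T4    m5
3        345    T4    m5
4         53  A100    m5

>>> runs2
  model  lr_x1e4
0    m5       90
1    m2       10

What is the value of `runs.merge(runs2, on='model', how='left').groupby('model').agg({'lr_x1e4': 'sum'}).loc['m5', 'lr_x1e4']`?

360

merge on 'model' (how='left') → 5 rows:
   loss_x100   gpu model  lr_x1e4
0        245  V100    m5       90
1        254  V100    m2       10
2        105    T4    m5       90
3        345    T4    m5       90
4         53  A100    m5       90
group by model, sum of lr_x1e4:
       lr_x1e4
model         
m2          10
m5         360
value at row 'm5', column 'lr_x1e4' → 360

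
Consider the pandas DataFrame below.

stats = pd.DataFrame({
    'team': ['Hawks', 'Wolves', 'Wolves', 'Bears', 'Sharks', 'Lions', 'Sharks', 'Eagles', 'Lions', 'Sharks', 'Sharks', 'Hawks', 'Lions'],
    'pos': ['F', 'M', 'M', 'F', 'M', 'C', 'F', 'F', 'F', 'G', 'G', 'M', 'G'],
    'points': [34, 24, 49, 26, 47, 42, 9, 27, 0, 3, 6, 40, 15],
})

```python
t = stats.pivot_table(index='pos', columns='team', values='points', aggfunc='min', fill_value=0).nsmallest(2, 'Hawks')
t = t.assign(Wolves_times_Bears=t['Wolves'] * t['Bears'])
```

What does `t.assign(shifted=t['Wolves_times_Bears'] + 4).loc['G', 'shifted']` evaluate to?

pivot: rows=pos, cols=team, min(points):
team  Bears  Eagles  Hawks  Lions  Sharks  Wolves
pos                                              
C         0       0      0     42       0       0
F        26      27     34      0       9       0
G         0       0      0     15       3       0
M         0       0     40      0      47      24
take 2 rows with smallest Hawks:
team  Bears  Eagles  Hawks  Lions  Sharks  Wolves
pos                                              
C         0       0      0     42       0       0
G         0       0      0     15       3       0
add column Wolves_times_Bears = t['Wolves'] * t['Bears']:
team  Bears  Eagles  Hawks  Lions  Sharks  Wolves  Wolves_times_Bears
pos                                                                  
C         0       0      0     42       0       0                   0
G         0       0      0     15       3       0                   0
add column shifted = t['Wolves_times_Bears'] + 4:
team  Bears  Eagles  Hawks  Lions  Sharks  Wolves  Wolves_times_Bears  shifted
pos                                                                           
C         0       0      0     42       0       0                   0        4
G         0       0      0     15       3       0                   0        4
Reading off the value at row 'G', column 'shifted', we get 4.

4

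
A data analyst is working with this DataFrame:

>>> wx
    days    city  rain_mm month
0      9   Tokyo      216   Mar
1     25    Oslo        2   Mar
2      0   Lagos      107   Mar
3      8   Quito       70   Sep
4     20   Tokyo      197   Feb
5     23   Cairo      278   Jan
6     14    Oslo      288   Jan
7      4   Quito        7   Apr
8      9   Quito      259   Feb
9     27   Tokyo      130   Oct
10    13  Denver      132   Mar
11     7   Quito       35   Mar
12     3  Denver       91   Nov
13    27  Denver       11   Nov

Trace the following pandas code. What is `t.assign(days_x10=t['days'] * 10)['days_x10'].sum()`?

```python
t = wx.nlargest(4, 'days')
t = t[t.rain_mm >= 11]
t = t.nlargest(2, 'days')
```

540

take 4 rows with largest days:
    days    city  rain_mm month
9     27   Tokyo      130   Oct
13    27  Denver       11   Nov
1     25    Oslo        2   Mar
5     23   Cairo      278   Jan
filter rows where rain_mm >= 11:
    days    city  rain_mm month
9     27   Tokyo      130   Oct
13    27  Denver       11   Nov
5     23   Cairo      278   Jan
take 2 rows with largest days:
    days    city  rain_mm month
9     27   Tokyo      130   Oct
13    27  Denver       11   Nov
add column days_x10 = t['days'] * 10:
    days    city  rain_mm month  days_x10
9     27   Tokyo      130   Oct       270
13    27  Denver       11   Nov       270
sum of column 'days_x10' → 540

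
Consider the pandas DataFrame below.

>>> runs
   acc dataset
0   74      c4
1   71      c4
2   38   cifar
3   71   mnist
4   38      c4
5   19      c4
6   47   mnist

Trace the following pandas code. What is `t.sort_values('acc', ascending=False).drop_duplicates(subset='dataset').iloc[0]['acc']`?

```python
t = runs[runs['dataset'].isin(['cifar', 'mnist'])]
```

filter rows where dataset in ['cifar', 'mnist']:
   acc dataset
2   38   cifar
3   71   mnist
6   47   mnist
sort by acc descending:
   acc dataset
3   71   mnist
6   47   mnist
2   38   cifar
drop duplicate dataset (keep=first):
   acc dataset
3   71   mnist
2   38   cifar
Finally, value at position 0, column 'acc' = 71.

71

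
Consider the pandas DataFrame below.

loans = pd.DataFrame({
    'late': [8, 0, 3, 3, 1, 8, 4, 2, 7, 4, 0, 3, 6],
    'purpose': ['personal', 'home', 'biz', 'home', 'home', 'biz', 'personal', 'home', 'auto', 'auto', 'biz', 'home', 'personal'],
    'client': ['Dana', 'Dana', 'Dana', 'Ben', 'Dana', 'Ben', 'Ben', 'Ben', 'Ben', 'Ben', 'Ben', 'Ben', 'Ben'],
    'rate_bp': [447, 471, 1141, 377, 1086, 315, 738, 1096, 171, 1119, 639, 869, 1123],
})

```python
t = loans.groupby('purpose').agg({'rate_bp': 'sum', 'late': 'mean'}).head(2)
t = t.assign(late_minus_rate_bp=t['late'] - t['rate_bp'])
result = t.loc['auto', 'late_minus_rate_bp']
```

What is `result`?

group by purpose: sum(rate_bp), mean(late):
          rate_bp      late
purpose                    
auto         1290  5.500000
biz          2095  3.666667
home         3899  1.800000
personal     2308  6.000000
take first 2 rows:
         rate_bp      late
purpose                   
auto        1290  5.500000
biz         2095  3.666667
add column late_minus_rate_bp = t['late'] - t['rate_bp']:
         rate_bp      late  late_minus_rate_bp
purpose                                       
auto        1290  5.500000        -1284.500000
biz         2095  3.666667        -2091.333333
Then the value at row 'auto', column 'late_minus_rate_bp': -1284.5

-1284.5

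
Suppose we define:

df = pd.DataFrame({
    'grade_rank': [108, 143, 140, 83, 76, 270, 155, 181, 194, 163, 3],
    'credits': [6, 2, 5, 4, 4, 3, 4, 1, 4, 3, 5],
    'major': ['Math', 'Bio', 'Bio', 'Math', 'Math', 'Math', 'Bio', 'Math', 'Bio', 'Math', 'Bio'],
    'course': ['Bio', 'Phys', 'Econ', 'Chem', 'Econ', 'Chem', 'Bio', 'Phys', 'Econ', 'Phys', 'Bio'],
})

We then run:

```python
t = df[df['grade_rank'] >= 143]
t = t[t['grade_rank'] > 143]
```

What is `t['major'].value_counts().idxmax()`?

filter rows where grade_rank >= 143:
   grade_rank  credits major course
1         143        2   Bio   Phys
5         270        3  Math   Chem
6         155        4   Bio    Bio
7         181        1  Math   Phys
8         194        4   Bio   Econ
9         163        3  Math   Phys
filter rows where grade_rank > 143:
   grade_rank  credits major course
5         270        3  Math   Chem
6         155        4   Bio    Bio
7         181        1  Math   Phys
8         194        4   Bio   Econ
9         163        3  Math   Phys
value_counts of major:
major
Math    3
Bio     2
Name: count, dtype: int64

Math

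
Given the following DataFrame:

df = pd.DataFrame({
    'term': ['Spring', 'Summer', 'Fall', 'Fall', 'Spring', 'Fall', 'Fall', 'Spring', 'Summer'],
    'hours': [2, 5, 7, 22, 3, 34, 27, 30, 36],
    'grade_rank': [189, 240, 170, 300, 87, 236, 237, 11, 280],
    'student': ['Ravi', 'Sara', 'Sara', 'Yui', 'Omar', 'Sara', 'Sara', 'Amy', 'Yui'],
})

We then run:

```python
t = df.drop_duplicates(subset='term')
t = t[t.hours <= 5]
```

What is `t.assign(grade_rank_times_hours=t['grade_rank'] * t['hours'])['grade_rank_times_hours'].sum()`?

drop duplicate term (keep=first):
     term  hours  grade_rank student
0  Spring      2         189    Ravi
1  Summer      5         240    Sara
2    Fall      7         170    Sara
filter rows where hours <= 5:
     term  hours  grade_rank student
0  Spring      2         189    Ravi
1  Summer      5         240    Sara
add column grade_rank_times_hours = t['grade_rank'] * t['hours']:
     term  hours  grade_rank student  grade_rank_times_hours
0  Spring      2         189    Ravi                     378
1  Summer      5         240    Sara                    1200
Finally, sum of column 'grade_rank_times_hours' = 1578.

1578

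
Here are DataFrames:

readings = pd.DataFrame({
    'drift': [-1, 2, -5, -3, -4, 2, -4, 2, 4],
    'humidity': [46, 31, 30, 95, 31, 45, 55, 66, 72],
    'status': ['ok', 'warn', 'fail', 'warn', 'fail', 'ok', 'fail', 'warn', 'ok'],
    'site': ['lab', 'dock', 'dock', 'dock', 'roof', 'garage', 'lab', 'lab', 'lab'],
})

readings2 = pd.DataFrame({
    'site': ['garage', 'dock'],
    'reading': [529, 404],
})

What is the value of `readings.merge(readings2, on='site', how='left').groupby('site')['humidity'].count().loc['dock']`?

3

merge on 'site' (how='left') → 9 rows:
   drift  humidity status    site  reading
0     -1        46     ok     lab      NaN
1      2        31   warn    dock    404.0
2     -5        30   fail    dock    404.0
3     -3        95   warn    dock    404.0
4     -4        31   fail    roof      NaN
5      2        45     ok  garage    529.0
6     -4        55   fail     lab      NaN
7      2        66   warn     lab      NaN
8      4        72     ok     lab      NaN
group by site, count of humidity:
site
dock      3
garage    1
lab       4
roof      1
Name: humidity, dtype: int64
value at index 'dock' → 3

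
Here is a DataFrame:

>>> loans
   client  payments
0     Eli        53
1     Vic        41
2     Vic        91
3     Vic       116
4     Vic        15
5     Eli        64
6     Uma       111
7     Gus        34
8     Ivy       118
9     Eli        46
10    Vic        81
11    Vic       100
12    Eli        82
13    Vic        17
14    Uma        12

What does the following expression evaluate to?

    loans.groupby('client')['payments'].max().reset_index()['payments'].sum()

461

group by client, max of payments:
client
Eli     82
Gus     34
Ivy    118
Uma    111
Vic    116
Name: payments, dtype: int64
reset_index():
  client  payments
0    Eli        82
1    Gus        34
2    Ivy       118
3    Uma       111
4    Vic       116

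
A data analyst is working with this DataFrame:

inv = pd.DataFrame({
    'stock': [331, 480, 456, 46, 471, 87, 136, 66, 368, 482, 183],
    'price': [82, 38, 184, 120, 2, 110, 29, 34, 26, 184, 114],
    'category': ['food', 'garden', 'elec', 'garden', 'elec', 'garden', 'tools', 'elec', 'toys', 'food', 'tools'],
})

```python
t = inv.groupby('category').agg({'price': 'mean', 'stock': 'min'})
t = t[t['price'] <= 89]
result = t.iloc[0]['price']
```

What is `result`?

group by category: mean(price), min(stock):
               price  stock
category                   
elec       73.333333     66
food      133.000000    331
garden     89.333333     46
tools      71.500000    136
toys       26.000000    368
filter rows where price <= 89:
              price  stock
category                  
elec      73.333333     66
tools     71.500000    136
toys      26.000000    368
Finally, value at position 0, column 'price' = 73.3333333333.

73.3333333333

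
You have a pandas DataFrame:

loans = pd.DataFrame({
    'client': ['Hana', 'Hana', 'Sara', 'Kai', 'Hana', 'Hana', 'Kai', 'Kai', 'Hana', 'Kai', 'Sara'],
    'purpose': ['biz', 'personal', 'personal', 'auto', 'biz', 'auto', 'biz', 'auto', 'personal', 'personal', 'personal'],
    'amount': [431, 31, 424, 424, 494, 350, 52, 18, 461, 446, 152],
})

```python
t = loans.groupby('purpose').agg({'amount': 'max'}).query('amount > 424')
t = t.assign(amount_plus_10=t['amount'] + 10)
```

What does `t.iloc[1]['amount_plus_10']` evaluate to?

group by purpose, max of amount:
          amount
purpose         
auto         424
biz          494
personal     461
filter rows where amount > 424:
          amount
purpose         
biz          494
personal     461
add column amount_plus_10 = t['amount'] + 10:
          amount  amount_plus_10
purpose                         
biz          494             504
personal     461             471

471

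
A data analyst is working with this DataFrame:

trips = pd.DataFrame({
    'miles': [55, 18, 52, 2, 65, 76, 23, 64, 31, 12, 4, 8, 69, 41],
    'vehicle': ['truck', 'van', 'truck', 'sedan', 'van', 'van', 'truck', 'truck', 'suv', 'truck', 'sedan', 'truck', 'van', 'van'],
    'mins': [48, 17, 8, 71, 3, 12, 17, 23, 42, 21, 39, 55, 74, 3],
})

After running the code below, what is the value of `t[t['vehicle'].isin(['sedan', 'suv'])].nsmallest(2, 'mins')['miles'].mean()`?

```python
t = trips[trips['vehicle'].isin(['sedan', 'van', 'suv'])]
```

17.5

filter rows where vehicle in ['sedan', 'van', 'suv']:
    miles vehicle  mins
1      18     van    17
3       2   sedan    71
4      65     van     3
5      76     van    12
8      31     suv    42
10      4   sedan    39
12     69     van    74
13     41     van     3
filter rows where vehicle in ['sedan', 'suv']:
    miles vehicle  mins
3       2   sedan    71
8      31     suv    42
10      4   sedan    39
take 2 rows with smallest mins:
    miles vehicle  mins
10      4   sedan    39
8      31     suv    42
Hence 17.5.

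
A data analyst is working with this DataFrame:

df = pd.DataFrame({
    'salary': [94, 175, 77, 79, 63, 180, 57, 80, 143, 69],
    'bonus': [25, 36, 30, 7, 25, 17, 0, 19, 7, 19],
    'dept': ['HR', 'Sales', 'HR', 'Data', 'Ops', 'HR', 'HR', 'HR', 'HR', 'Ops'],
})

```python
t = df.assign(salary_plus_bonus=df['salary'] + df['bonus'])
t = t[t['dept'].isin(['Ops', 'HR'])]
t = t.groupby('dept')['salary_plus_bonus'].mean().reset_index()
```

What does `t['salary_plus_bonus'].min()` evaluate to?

88.0

add column salary_plus_bonus = df['salary'] + df['bonus']:
   salary  bonus   dept  salary_plus_bonus
0      94     25     HR                119
1     175     36  Sales                211
2      77     30     HR                107
3      79      7   Data                 86
4      63     25    Ops                 88
5     180     17     HR                197
6      57      0     HR                 57
7      80     19     HR                 99
8     143      7     HR                150
9      69     19    Ops                 88
filter rows where dept in ['Ops', 'HR']:
   salary  bonus dept  salary_plus_bonus
0      94     25   HR                119
2      77     30   HR                107
4      63     25  Ops                 88
5     180     17   HR                197
6      57      0   HR                 57
7      80     19   HR                 99
8     143      7   HR                150
9      69     19  Ops                 88
group by dept, mean of salary_plus_bonus:
dept
HR     121.5
Ops     88.0
Name: salary_plus_bonus, dtype: float64
reset_index():
  dept  salary_plus_bonus
0   HR              121.5
1  Ops               88.0
Then the min of column 'salary_plus_bonus': 88.0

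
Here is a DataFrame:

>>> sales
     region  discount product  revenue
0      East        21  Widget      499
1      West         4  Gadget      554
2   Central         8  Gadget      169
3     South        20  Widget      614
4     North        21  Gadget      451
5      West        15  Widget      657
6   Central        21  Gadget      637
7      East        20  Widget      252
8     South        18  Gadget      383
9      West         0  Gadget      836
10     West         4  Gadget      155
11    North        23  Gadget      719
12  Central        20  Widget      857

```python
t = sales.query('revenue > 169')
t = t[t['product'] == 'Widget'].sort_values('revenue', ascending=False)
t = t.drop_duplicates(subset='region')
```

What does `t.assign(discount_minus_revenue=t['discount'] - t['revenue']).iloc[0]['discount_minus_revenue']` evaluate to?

-837

filter rows where revenue > 169:
     region  discount product  revenue
0      East        21  Widget      499
1      West         4  Gadget      554
3     South        20  Widget      614
4     North        21  Gadget      451
5      West        15  Widget      657
6   Central        21  Gadget      637
7      East        20  Widget      252
8     South        18  Gadget      383
9      West         0  Gadget      836
11    North        23  Gadget      719
12  Central        20  Widget      857
filter rows where product == 'Widget':
     region  discount product  revenue
0      East        21  Widget      499
3     South        20  Widget      614
5      West        15  Widget      657
7      East        20  Widget      252
12  Central        20  Widget      857
sort by revenue descending:
     region  discount product  revenue
12  Central        20  Widget      857
5      West        15  Widget      657
3     South        20  Widget      614
0      East        21  Widget      499
7      East        20  Widget      252
drop duplicate region (keep=first):
     region  discount product  revenue
12  Central        20  Widget      857
5      West        15  Widget      657
3     South        20  Widget      614
0      East        21  Widget      499
add column discount_minus_revenue = t['discount'] - t['revenue']:
     region  discount product  revenue  discount_minus_revenue
12  Central        20  Widget      857                    -837
5      West        15  Widget      657                    -642
3     South        20  Widget      614                    -594
0      East        21  Widget      499                    -478
Then the value at position 0, column 'discount_minus_revenue': -837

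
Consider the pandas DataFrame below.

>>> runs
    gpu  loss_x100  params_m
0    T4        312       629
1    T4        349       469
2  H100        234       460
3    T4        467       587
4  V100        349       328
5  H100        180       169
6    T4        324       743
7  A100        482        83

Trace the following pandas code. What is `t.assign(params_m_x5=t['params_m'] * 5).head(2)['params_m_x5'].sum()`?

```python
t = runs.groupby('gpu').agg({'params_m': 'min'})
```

1260

group by gpu, min of params_m:
      params_m
gpu           
A100        83
H100       169
T4         469
V100       328
add column params_m_x5 = t['params_m'] * 5:
      params_m  params_m_x5
gpu                        
A100        83          415
H100       169          845
T4         469         2345
V100       328         1640
take first 2 rows:
      params_m  params_m_x5
gpu                        
A100        83          415
H100       169          845
Finally, sum of column 'params_m_x5' = 1260.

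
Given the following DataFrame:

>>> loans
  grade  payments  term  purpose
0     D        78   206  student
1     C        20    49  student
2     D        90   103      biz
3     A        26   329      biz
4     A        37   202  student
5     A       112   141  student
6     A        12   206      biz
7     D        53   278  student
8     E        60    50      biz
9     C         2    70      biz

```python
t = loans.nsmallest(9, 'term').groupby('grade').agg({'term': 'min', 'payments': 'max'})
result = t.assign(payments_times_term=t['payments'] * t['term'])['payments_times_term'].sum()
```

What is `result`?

take 9 rows with smallest term:
  grade  payments  term  purpose
1     C        20    49  student
8     E        60    50      biz
9     C         2    70      biz
2     D        90   103      biz
5     A       112   141  student
4     A        37   202  student
0     D        78   206  student
6     A        12   206      biz
7     D        53   278  student
group by grade: min(term), max(payments):
       term  payments
grade                
A       141       112
C        49        20
D       103        90
E        50        60
add column payments_times_term = t['payments'] * t['term']:
       term  payments  payments_times_term
grade                                     
A       141       112                15792
C        49        20                  980
D       103        90                 9270
E        50        60                 3000

29042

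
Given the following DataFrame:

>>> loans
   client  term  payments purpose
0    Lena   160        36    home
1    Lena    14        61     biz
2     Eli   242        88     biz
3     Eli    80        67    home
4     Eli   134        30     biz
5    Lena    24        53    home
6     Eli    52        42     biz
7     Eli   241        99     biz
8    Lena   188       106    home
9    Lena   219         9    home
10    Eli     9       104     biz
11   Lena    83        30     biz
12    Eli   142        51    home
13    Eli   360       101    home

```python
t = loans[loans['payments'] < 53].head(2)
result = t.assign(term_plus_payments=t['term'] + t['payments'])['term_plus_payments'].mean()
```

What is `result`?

filter rows where payments < 53:
   client  term  payments purpose
0    Lena   160        36    home
4     Eli   134        30     biz
6     Eli    52        42     biz
9    Lena   219         9    home
11   Lena    83        30     biz
12    Eli   142        51    home
take first 2 rows:
  client  term  payments purpose
0   Lena   160        36    home
4    Eli   134        30     biz
add column term_plus_payments = t['term'] + t['payments']:
  client  term  payments purpose  term_plus_payments
0   Lena   160        36    home                 196
4    Eli   134        30     biz                 164
Then the mean of column 'term_plus_payments': 180.0

180.0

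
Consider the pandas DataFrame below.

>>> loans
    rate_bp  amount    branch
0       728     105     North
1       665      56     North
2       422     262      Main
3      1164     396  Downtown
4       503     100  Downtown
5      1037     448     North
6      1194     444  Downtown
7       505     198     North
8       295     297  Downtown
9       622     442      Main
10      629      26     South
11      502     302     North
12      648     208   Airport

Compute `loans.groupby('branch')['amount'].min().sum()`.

652

group by branch, min of amount:
branch
Airport     208
Downtown    100
Main        262
North        56
South        26
Name: amount, dtype: int64
Then the sum of the resulting series: 652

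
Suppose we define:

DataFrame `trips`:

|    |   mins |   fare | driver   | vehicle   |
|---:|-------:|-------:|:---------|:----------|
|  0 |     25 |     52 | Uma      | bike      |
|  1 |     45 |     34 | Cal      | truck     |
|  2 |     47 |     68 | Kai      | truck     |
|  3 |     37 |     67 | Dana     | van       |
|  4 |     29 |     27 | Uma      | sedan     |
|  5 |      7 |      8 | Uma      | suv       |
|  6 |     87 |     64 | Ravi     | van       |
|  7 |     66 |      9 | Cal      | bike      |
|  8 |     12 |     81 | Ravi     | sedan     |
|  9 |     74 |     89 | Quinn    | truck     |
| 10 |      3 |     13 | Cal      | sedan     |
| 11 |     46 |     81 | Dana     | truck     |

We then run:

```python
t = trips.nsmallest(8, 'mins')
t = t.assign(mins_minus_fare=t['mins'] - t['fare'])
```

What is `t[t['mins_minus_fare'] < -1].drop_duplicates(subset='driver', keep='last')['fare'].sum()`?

take 8 rows with smallest mins:
    mins  fare driver vehicle
10     3    13    Cal   sedan
5      7     8    Uma     suv
8     12    81   Ravi   sedan
0     25    52    Uma    bike
4     29    27    Uma   sedan
3     37    67   Dana     van
1     45    34    Cal   truck
11    46    81   Dana   truck
add column mins_minus_fare = t['mins'] - t['fare']:
    mins  fare driver vehicle  mins_minus_fare
10     3    13    Cal   sedan              -10
5      7     8    Uma     suv               -1
8     12    81   Ravi   sedan              -69
0     25    52    Uma    bike              -27
4     29    27    Uma   sedan                2
3     37    67   Dana     van              -30
1     45    34    Cal   truck               11
11    46    81   Dana   truck              -35
filter rows where mins_minus_fare < -1:
    mins  fare driver vehicle  mins_minus_fare
10     3    13    Cal   sedan              -10
8     12    81   Ravi   sedan              -69
0     25    52    Uma    bike              -27
3     37    67   Dana     van              -30
11    46    81   Dana   truck              -35
drop duplicate driver (keep=last):
    mins  fare driver vehicle  mins_minus_fare
10     3    13    Cal   sedan              -10
8     12    81   Ravi   sedan              -69
0     25    52    Uma    bike              -27
11    46    81   Dana   truck              -35
Taking the sum of column 'fare' gives 227.

227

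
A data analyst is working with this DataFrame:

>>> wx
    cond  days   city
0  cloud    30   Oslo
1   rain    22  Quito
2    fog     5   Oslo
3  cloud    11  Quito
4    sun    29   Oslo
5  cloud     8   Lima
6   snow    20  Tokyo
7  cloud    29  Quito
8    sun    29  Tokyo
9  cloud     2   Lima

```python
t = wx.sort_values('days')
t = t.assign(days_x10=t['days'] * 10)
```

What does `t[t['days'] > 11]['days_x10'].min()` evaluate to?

200

sort by days:
    cond  days   city
9  cloud     2   Lima
2    fog     5   Oslo
5  cloud     8   Lima
3  cloud    11  Quito
6   snow    20  Tokyo
1   rain    22  Quito
4    sun    29   Oslo
7  cloud    29  Quito
8    sun    29  Tokyo
0  cloud    30   Oslo
add column days_x10 = t['days'] * 10:
    cond  days   city  days_x10
9  cloud     2   Lima        20
2    fog     5   Oslo        50
5  cloud     8   Lima        80
3  cloud    11  Quito       110
6   snow    20  Tokyo       200
1   rain    22  Quito       220
4    sun    29   Oslo       290
7  cloud    29  Quito       290
8    sun    29  Tokyo       290
0  cloud    30   Oslo       300
filter rows where days > 11:
    cond  days   city  days_x10
6   snow    20  Tokyo       200
1   rain    22  Quito       220
4    sun    29   Oslo       290
7  cloud    29  Quito       290
8    sun    29  Tokyo       290
0  cloud    30   Oslo       300
Taking the min of column 'days_x10' gives 200.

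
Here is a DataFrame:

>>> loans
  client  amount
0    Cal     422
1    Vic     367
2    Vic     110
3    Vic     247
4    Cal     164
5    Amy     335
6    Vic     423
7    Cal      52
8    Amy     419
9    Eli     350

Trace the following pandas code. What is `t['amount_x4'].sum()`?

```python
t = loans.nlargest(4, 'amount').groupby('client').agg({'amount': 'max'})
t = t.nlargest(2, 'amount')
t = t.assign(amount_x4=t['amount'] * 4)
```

take 4 rows with largest amount:
  client  amount
6    Vic     423
0    Cal     422
8    Amy     419
1    Vic     367
group by client, max of amount:
        amount
client        
Amy        419
Cal        422
Vic        423
take 2 rows with largest amount:
        amount
client        
Vic        423
Cal        422
add column amount_x4 = t['amount'] * 4:
        amount  amount_x4
client                   
Vic        423       1692
Cal        422       1688
So sum() = 3380.

3380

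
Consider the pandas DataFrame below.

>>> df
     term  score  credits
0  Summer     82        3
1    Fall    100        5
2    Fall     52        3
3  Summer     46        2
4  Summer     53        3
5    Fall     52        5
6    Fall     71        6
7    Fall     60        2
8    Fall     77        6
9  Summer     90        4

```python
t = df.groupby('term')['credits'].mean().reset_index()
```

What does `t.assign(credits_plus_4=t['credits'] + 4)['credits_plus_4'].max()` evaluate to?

group by term, mean of credits:
term
Fall      4.5
Summer    3.0
Name: credits, dtype: float64
reset_index():
     term  credits
0    Fall      4.5
1  Summer      3.0
add column credits_plus_4 = t['credits'] + 4:
     term  credits  credits_plus_4
0    Fall      4.5             8.5
1  Summer      3.0             7.0

8.5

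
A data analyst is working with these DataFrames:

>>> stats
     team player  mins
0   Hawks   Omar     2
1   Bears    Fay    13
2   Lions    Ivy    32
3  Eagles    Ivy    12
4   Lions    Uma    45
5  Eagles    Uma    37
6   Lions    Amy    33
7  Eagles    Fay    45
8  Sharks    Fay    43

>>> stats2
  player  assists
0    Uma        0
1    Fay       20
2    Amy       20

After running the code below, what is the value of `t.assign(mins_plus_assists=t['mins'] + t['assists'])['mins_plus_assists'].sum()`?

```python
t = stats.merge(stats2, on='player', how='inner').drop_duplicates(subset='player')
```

131

merge on 'player' (how='inner') → 6 rows:
     team player  mins  assists
0   Bears    Fay    13       20
1   Lions    Uma    45        0
2  Eagles    Uma    37        0
3   Lions    Amy    33       20
4  Eagles    Fay    45       20
5  Sharks    Fay    43       20
drop duplicate player (keep=first):
    team player  mins  assists
0  Bears    Fay    13       20
1  Lions    Uma    45        0
3  Lions    Amy    33       20
add column mins_plus_assists = t['mins'] + t['assists']:
    team player  mins  assists  mins_plus_assists
0  Bears    Fay    13       20                 33
1  Lions    Uma    45        0                 45
3  Lions    Amy    33       20                 53
Finally, sum of column 'mins_plus_assists' = 131.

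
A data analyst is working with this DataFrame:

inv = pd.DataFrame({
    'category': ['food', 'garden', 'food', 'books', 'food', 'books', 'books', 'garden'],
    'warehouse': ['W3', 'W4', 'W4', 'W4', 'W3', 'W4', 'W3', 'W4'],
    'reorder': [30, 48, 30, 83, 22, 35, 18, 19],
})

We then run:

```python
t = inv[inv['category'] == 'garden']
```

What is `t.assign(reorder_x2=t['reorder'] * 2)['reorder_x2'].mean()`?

67.0

filter rows where category == 'garden':
  category warehouse  reorder
1   garden        W4       48
7   garden        W4       19
add column reorder_x2 = t['reorder'] * 2:
  category warehouse  reorder  reorder_x2
1   garden        W4       48          96
7   garden        W4       19          38
So mean() = 67.0.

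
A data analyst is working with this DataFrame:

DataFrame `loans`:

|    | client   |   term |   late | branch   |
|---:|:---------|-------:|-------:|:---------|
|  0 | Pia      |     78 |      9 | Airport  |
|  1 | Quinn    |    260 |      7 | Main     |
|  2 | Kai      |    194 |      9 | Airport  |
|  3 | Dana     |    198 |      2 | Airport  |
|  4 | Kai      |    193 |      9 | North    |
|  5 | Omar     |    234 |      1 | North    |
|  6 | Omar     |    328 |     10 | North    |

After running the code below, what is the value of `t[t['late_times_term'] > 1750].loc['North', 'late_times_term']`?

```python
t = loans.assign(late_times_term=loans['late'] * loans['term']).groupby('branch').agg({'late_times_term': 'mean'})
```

add column late_times_term = loans['late'] * loans['term']:
  client  term  late   branch  late_times_term
0    Pia    78     9  Airport              702
1  Quinn   260     7     Main             1820
2    Kai   194     9  Airport             1746
3   Dana   198     2  Airport              396
4    Kai   193     9    North             1737
5   Omar   234     1    North              234
6   Omar   328    10    North             3280
group by branch, mean of late_times_term:
         late_times_term
branch                  
Airport       948.000000
Main         1820.000000
North        1750.333333
filter rows where late_times_term > 1750:
        late_times_term
branch                 
Main        1820.000000
North       1750.333333
Then the value at row 'North', column 'late_times_term': 1750.33333333

1750.33333333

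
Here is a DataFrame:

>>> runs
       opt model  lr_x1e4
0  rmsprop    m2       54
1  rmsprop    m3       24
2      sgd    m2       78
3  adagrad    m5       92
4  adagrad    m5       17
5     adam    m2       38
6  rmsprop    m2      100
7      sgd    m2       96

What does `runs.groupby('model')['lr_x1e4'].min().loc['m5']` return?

group by model, min of lr_x1e4:
model
m2    38
m3    24
m5    17
Name: lr_x1e4, dtype: int64

17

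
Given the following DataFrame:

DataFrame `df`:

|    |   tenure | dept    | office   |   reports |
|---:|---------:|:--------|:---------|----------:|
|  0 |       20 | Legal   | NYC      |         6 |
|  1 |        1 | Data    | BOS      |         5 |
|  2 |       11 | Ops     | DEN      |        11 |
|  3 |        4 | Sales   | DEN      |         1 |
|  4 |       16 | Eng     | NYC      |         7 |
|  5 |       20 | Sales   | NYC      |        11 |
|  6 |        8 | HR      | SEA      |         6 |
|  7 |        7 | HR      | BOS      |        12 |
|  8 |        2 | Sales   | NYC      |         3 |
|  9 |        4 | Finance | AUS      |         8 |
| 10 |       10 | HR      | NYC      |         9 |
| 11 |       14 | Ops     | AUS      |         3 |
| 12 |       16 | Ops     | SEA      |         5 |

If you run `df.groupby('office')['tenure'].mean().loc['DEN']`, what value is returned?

group by office, mean of tenure:
office
AUS     9.0
BOS     4.0
DEN     7.5
NYC    13.6
SEA    12.0
Name: tenure, dtype: float64
Reading off the value at index 'DEN', we get 7.5.

7.5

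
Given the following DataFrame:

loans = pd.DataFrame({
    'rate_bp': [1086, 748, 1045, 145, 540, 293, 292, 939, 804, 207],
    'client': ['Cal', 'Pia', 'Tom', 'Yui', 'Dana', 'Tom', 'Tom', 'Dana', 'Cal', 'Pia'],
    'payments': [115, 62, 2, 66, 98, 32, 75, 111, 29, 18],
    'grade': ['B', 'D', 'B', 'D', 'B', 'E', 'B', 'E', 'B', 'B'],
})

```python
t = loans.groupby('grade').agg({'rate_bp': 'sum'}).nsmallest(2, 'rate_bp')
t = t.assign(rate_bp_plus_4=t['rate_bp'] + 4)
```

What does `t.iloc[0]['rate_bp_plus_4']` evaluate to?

897

group by grade, sum of rate_bp:
       rate_bp
grade         
B         3974
D          893
E         1232
take 2 rows with smallest rate_bp:
       rate_bp
grade         
D          893
E         1232
add column rate_bp_plus_4 = t['rate_bp'] + 4:
       rate_bp  rate_bp_plus_4
grade                         
D          893             897
E         1232            1236
Hence 897.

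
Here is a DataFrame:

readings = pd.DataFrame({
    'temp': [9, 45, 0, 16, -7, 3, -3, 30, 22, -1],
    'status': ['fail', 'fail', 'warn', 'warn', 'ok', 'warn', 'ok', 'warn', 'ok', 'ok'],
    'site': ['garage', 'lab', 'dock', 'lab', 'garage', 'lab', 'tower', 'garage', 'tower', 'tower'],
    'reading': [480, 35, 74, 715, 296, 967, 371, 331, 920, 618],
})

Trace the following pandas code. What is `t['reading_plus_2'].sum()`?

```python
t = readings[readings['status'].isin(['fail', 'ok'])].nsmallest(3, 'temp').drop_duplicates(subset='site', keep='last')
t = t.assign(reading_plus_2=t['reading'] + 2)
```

filter rows where status in ['fail', 'ok']:
   temp status    site  reading
0     9   fail  garage      480
1    45   fail     lab       35
4    -7     ok  garage      296
6    -3     ok   tower      371
8    22     ok   tower      920
9    -1     ok   tower      618
take 3 rows with smallest temp:
   temp status    site  reading
4    -7     ok  garage      296
6    -3     ok   tower      371
9    -1     ok   tower      618
drop duplicate site (keep=last):
   temp status    site  reading
4    -7     ok  garage      296
9    -1     ok   tower      618
add column reading_plus_2 = t['reading'] + 2:
   temp status    site  reading  reading_plus_2
4    -7     ok  garage      296             298
9    -1     ok   tower      618             620
So sum() = 918.

918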